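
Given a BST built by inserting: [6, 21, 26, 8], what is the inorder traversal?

Tree insertion order: [6, 21, 26, 8]
Tree (level-order array): [6, None, 21, 8, 26]
Inorder traversal: [6, 8, 21, 26]


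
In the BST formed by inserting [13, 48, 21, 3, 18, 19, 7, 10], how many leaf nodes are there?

Tree built from: [13, 48, 21, 3, 18, 19, 7, 10]
Tree (level-order array): [13, 3, 48, None, 7, 21, None, None, 10, 18, None, None, None, None, 19]
Rule: A leaf has 0 children.
Per-node child counts:
  node 13: 2 child(ren)
  node 3: 1 child(ren)
  node 7: 1 child(ren)
  node 10: 0 child(ren)
  node 48: 1 child(ren)
  node 21: 1 child(ren)
  node 18: 1 child(ren)
  node 19: 0 child(ren)
Matching nodes: [10, 19]
Count of leaf nodes: 2


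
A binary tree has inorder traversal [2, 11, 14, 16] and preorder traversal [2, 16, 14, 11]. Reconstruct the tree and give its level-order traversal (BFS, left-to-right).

Inorder:  [2, 11, 14, 16]
Preorder: [2, 16, 14, 11]
Algorithm: preorder visits root first, so consume preorder in order;
for each root, split the current inorder slice at that value into
left-subtree inorder and right-subtree inorder, then recurse.
Recursive splits:
  root=2; inorder splits into left=[], right=[11, 14, 16]
  root=16; inorder splits into left=[11, 14], right=[]
  root=14; inorder splits into left=[11], right=[]
  root=11; inorder splits into left=[], right=[]
Reconstructed level-order: [2, 16, 14, 11]


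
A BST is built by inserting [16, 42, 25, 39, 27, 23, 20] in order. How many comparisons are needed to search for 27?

Search path for 27: 16 -> 42 -> 25 -> 39 -> 27
Found: True
Comparisons: 5


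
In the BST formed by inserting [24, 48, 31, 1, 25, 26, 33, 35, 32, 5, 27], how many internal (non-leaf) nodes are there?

Tree built from: [24, 48, 31, 1, 25, 26, 33, 35, 32, 5, 27]
Tree (level-order array): [24, 1, 48, None, 5, 31, None, None, None, 25, 33, None, 26, 32, 35, None, 27]
Rule: An internal node has at least one child.
Per-node child counts:
  node 24: 2 child(ren)
  node 1: 1 child(ren)
  node 5: 0 child(ren)
  node 48: 1 child(ren)
  node 31: 2 child(ren)
  node 25: 1 child(ren)
  node 26: 1 child(ren)
  node 27: 0 child(ren)
  node 33: 2 child(ren)
  node 32: 0 child(ren)
  node 35: 0 child(ren)
Matching nodes: [24, 1, 48, 31, 25, 26, 33]
Count of internal (non-leaf) nodes: 7


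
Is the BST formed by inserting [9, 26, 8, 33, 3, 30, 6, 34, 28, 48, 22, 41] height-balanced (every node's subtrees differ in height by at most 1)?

Tree (level-order array): [9, 8, 26, 3, None, 22, 33, None, 6, None, None, 30, 34, None, None, 28, None, None, 48, None, None, 41]
Definition: a tree is height-balanced if, at every node, |h(left) - h(right)| <= 1 (empty subtree has height -1).
Bottom-up per-node check:
  node 6: h_left=-1, h_right=-1, diff=0 [OK], height=0
  node 3: h_left=-1, h_right=0, diff=1 [OK], height=1
  node 8: h_left=1, h_right=-1, diff=2 [FAIL (|1--1|=2 > 1)], height=2
  node 22: h_left=-1, h_right=-1, diff=0 [OK], height=0
  node 28: h_left=-1, h_right=-1, diff=0 [OK], height=0
  node 30: h_left=0, h_right=-1, diff=1 [OK], height=1
  node 41: h_left=-1, h_right=-1, diff=0 [OK], height=0
  node 48: h_left=0, h_right=-1, diff=1 [OK], height=1
  node 34: h_left=-1, h_right=1, diff=2 [FAIL (|-1-1|=2 > 1)], height=2
  node 33: h_left=1, h_right=2, diff=1 [OK], height=3
  node 26: h_left=0, h_right=3, diff=3 [FAIL (|0-3|=3 > 1)], height=4
  node 9: h_left=2, h_right=4, diff=2 [FAIL (|2-4|=2 > 1)], height=5
Node 8 violates the condition: |1 - -1| = 2 > 1.
Result: Not balanced


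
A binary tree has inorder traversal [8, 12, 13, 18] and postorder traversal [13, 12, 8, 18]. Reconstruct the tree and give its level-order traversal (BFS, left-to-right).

Inorder:   [8, 12, 13, 18]
Postorder: [13, 12, 8, 18]
Algorithm: postorder visits root last, so walk postorder right-to-left;
each value is the root of the current inorder slice — split it at that
value, recurse on the right subtree first, then the left.
Recursive splits:
  root=18; inorder splits into left=[8, 12, 13], right=[]
  root=8; inorder splits into left=[], right=[12, 13]
  root=12; inorder splits into left=[], right=[13]
  root=13; inorder splits into left=[], right=[]
Reconstructed level-order: [18, 8, 12, 13]


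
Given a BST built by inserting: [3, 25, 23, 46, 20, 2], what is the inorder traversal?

Tree insertion order: [3, 25, 23, 46, 20, 2]
Tree (level-order array): [3, 2, 25, None, None, 23, 46, 20]
Inorder traversal: [2, 3, 20, 23, 25, 46]


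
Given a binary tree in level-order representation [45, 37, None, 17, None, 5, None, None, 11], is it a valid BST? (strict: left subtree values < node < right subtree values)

Level-order array: [45, 37, None, 17, None, 5, None, None, 11]
Validate using subtree bounds (lo, hi): at each node, require lo < value < hi,
then recurse left with hi=value and right with lo=value.
Preorder trace (stopping at first violation):
  at node 45 with bounds (-inf, +inf): OK
  at node 37 with bounds (-inf, 45): OK
  at node 17 with bounds (-inf, 37): OK
  at node 5 with bounds (-inf, 17): OK
  at node 11 with bounds (5, 17): OK
No violation found at any node.
Result: Valid BST


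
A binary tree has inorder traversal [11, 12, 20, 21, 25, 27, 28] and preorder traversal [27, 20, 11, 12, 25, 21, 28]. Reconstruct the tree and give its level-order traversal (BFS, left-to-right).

Inorder:  [11, 12, 20, 21, 25, 27, 28]
Preorder: [27, 20, 11, 12, 25, 21, 28]
Algorithm: preorder visits root first, so consume preorder in order;
for each root, split the current inorder slice at that value into
left-subtree inorder and right-subtree inorder, then recurse.
Recursive splits:
  root=27; inorder splits into left=[11, 12, 20, 21, 25], right=[28]
  root=20; inorder splits into left=[11, 12], right=[21, 25]
  root=11; inorder splits into left=[], right=[12]
  root=12; inorder splits into left=[], right=[]
  root=25; inorder splits into left=[21], right=[]
  root=21; inorder splits into left=[], right=[]
  root=28; inorder splits into left=[], right=[]
Reconstructed level-order: [27, 20, 28, 11, 25, 12, 21]


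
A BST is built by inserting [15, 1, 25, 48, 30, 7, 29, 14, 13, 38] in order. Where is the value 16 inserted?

Starting tree (level order): [15, 1, 25, None, 7, None, 48, None, 14, 30, None, 13, None, 29, 38]
Insertion path: 15 -> 25
Result: insert 16 as left child of 25
Final tree (level order): [15, 1, 25, None, 7, 16, 48, None, 14, None, None, 30, None, 13, None, 29, 38]


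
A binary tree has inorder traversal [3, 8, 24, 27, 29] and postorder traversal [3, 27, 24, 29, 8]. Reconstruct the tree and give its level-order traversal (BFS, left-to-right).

Inorder:   [3, 8, 24, 27, 29]
Postorder: [3, 27, 24, 29, 8]
Algorithm: postorder visits root last, so walk postorder right-to-left;
each value is the root of the current inorder slice — split it at that
value, recurse on the right subtree first, then the left.
Recursive splits:
  root=8; inorder splits into left=[3], right=[24, 27, 29]
  root=29; inorder splits into left=[24, 27], right=[]
  root=24; inorder splits into left=[], right=[27]
  root=27; inorder splits into left=[], right=[]
  root=3; inorder splits into left=[], right=[]
Reconstructed level-order: [8, 3, 29, 24, 27]


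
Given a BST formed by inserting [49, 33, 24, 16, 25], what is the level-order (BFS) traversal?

Tree insertion order: [49, 33, 24, 16, 25]
Tree (level-order array): [49, 33, None, 24, None, 16, 25]
BFS from the root, enqueuing left then right child of each popped node:
  queue [49] -> pop 49, enqueue [33], visited so far: [49]
  queue [33] -> pop 33, enqueue [24], visited so far: [49, 33]
  queue [24] -> pop 24, enqueue [16, 25], visited so far: [49, 33, 24]
  queue [16, 25] -> pop 16, enqueue [none], visited so far: [49, 33, 24, 16]
  queue [25] -> pop 25, enqueue [none], visited so far: [49, 33, 24, 16, 25]
Result: [49, 33, 24, 16, 25]


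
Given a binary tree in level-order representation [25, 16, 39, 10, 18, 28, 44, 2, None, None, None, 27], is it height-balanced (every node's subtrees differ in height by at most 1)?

Tree (level-order array): [25, 16, 39, 10, 18, 28, 44, 2, None, None, None, 27]
Definition: a tree is height-balanced if, at every node, |h(left) - h(right)| <= 1 (empty subtree has height -1).
Bottom-up per-node check:
  node 2: h_left=-1, h_right=-1, diff=0 [OK], height=0
  node 10: h_left=0, h_right=-1, diff=1 [OK], height=1
  node 18: h_left=-1, h_right=-1, diff=0 [OK], height=0
  node 16: h_left=1, h_right=0, diff=1 [OK], height=2
  node 27: h_left=-1, h_right=-1, diff=0 [OK], height=0
  node 28: h_left=0, h_right=-1, diff=1 [OK], height=1
  node 44: h_left=-1, h_right=-1, diff=0 [OK], height=0
  node 39: h_left=1, h_right=0, diff=1 [OK], height=2
  node 25: h_left=2, h_right=2, diff=0 [OK], height=3
All nodes satisfy the balance condition.
Result: Balanced


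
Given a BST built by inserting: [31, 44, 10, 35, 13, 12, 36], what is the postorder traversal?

Tree insertion order: [31, 44, 10, 35, 13, 12, 36]
Tree (level-order array): [31, 10, 44, None, 13, 35, None, 12, None, None, 36]
Postorder traversal: [12, 13, 10, 36, 35, 44, 31]


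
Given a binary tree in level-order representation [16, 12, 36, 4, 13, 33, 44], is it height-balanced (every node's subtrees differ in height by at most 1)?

Tree (level-order array): [16, 12, 36, 4, 13, 33, 44]
Definition: a tree is height-balanced if, at every node, |h(left) - h(right)| <= 1 (empty subtree has height -1).
Bottom-up per-node check:
  node 4: h_left=-1, h_right=-1, diff=0 [OK], height=0
  node 13: h_left=-1, h_right=-1, diff=0 [OK], height=0
  node 12: h_left=0, h_right=0, diff=0 [OK], height=1
  node 33: h_left=-1, h_right=-1, diff=0 [OK], height=0
  node 44: h_left=-1, h_right=-1, diff=0 [OK], height=0
  node 36: h_left=0, h_right=0, diff=0 [OK], height=1
  node 16: h_left=1, h_right=1, diff=0 [OK], height=2
All nodes satisfy the balance condition.
Result: Balanced


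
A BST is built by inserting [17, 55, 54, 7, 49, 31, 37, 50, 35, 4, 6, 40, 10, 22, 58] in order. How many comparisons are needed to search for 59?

Search path for 59: 17 -> 55 -> 58
Found: False
Comparisons: 3


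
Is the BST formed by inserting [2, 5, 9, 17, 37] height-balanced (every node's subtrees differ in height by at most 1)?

Tree (level-order array): [2, None, 5, None, 9, None, 17, None, 37]
Definition: a tree is height-balanced if, at every node, |h(left) - h(right)| <= 1 (empty subtree has height -1).
Bottom-up per-node check:
  node 37: h_left=-1, h_right=-1, diff=0 [OK], height=0
  node 17: h_left=-1, h_right=0, diff=1 [OK], height=1
  node 9: h_left=-1, h_right=1, diff=2 [FAIL (|-1-1|=2 > 1)], height=2
  node 5: h_left=-1, h_right=2, diff=3 [FAIL (|-1-2|=3 > 1)], height=3
  node 2: h_left=-1, h_right=3, diff=4 [FAIL (|-1-3|=4 > 1)], height=4
Node 9 violates the condition: |-1 - 1| = 2 > 1.
Result: Not balanced


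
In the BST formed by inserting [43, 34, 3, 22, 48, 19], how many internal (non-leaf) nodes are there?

Tree built from: [43, 34, 3, 22, 48, 19]
Tree (level-order array): [43, 34, 48, 3, None, None, None, None, 22, 19]
Rule: An internal node has at least one child.
Per-node child counts:
  node 43: 2 child(ren)
  node 34: 1 child(ren)
  node 3: 1 child(ren)
  node 22: 1 child(ren)
  node 19: 0 child(ren)
  node 48: 0 child(ren)
Matching nodes: [43, 34, 3, 22]
Count of internal (non-leaf) nodes: 4


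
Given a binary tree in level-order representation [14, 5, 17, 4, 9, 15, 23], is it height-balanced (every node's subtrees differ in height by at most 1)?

Tree (level-order array): [14, 5, 17, 4, 9, 15, 23]
Definition: a tree is height-balanced if, at every node, |h(left) - h(right)| <= 1 (empty subtree has height -1).
Bottom-up per-node check:
  node 4: h_left=-1, h_right=-1, diff=0 [OK], height=0
  node 9: h_left=-1, h_right=-1, diff=0 [OK], height=0
  node 5: h_left=0, h_right=0, diff=0 [OK], height=1
  node 15: h_left=-1, h_right=-1, diff=0 [OK], height=0
  node 23: h_left=-1, h_right=-1, diff=0 [OK], height=0
  node 17: h_left=0, h_right=0, diff=0 [OK], height=1
  node 14: h_left=1, h_right=1, diff=0 [OK], height=2
All nodes satisfy the balance condition.
Result: Balanced


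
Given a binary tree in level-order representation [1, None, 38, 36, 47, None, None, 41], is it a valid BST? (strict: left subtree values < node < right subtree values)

Level-order array: [1, None, 38, 36, 47, None, None, 41]
Validate using subtree bounds (lo, hi): at each node, require lo < value < hi,
then recurse left with hi=value and right with lo=value.
Preorder trace (stopping at first violation):
  at node 1 with bounds (-inf, +inf): OK
  at node 38 with bounds (1, +inf): OK
  at node 36 with bounds (1, 38): OK
  at node 47 with bounds (38, +inf): OK
  at node 41 with bounds (38, 47): OK
No violation found at any node.
Result: Valid BST


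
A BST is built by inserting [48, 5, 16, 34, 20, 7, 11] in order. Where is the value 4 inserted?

Starting tree (level order): [48, 5, None, None, 16, 7, 34, None, 11, 20]
Insertion path: 48 -> 5
Result: insert 4 as left child of 5
Final tree (level order): [48, 5, None, 4, 16, None, None, 7, 34, None, 11, 20]


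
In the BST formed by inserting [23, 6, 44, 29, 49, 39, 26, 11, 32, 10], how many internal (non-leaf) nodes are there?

Tree built from: [23, 6, 44, 29, 49, 39, 26, 11, 32, 10]
Tree (level-order array): [23, 6, 44, None, 11, 29, 49, 10, None, 26, 39, None, None, None, None, None, None, 32]
Rule: An internal node has at least one child.
Per-node child counts:
  node 23: 2 child(ren)
  node 6: 1 child(ren)
  node 11: 1 child(ren)
  node 10: 0 child(ren)
  node 44: 2 child(ren)
  node 29: 2 child(ren)
  node 26: 0 child(ren)
  node 39: 1 child(ren)
  node 32: 0 child(ren)
  node 49: 0 child(ren)
Matching nodes: [23, 6, 11, 44, 29, 39]
Count of internal (non-leaf) nodes: 6


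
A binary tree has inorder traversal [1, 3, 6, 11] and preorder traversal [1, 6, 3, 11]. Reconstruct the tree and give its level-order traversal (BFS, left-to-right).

Inorder:  [1, 3, 6, 11]
Preorder: [1, 6, 3, 11]
Algorithm: preorder visits root first, so consume preorder in order;
for each root, split the current inorder slice at that value into
left-subtree inorder and right-subtree inorder, then recurse.
Recursive splits:
  root=1; inorder splits into left=[], right=[3, 6, 11]
  root=6; inorder splits into left=[3], right=[11]
  root=3; inorder splits into left=[], right=[]
  root=11; inorder splits into left=[], right=[]
Reconstructed level-order: [1, 6, 3, 11]


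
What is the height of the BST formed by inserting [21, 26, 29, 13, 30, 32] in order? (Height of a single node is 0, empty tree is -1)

Insertion order: [21, 26, 29, 13, 30, 32]
Tree (level-order array): [21, 13, 26, None, None, None, 29, None, 30, None, 32]
Compute height bottom-up (empty subtree = -1):
  height(13) = 1 + max(-1, -1) = 0
  height(32) = 1 + max(-1, -1) = 0
  height(30) = 1 + max(-1, 0) = 1
  height(29) = 1 + max(-1, 1) = 2
  height(26) = 1 + max(-1, 2) = 3
  height(21) = 1 + max(0, 3) = 4
Height = 4


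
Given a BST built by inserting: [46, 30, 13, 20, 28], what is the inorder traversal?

Tree insertion order: [46, 30, 13, 20, 28]
Tree (level-order array): [46, 30, None, 13, None, None, 20, None, 28]
Inorder traversal: [13, 20, 28, 30, 46]


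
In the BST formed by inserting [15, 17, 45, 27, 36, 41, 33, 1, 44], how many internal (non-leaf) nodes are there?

Tree built from: [15, 17, 45, 27, 36, 41, 33, 1, 44]
Tree (level-order array): [15, 1, 17, None, None, None, 45, 27, None, None, 36, 33, 41, None, None, None, 44]
Rule: An internal node has at least one child.
Per-node child counts:
  node 15: 2 child(ren)
  node 1: 0 child(ren)
  node 17: 1 child(ren)
  node 45: 1 child(ren)
  node 27: 1 child(ren)
  node 36: 2 child(ren)
  node 33: 0 child(ren)
  node 41: 1 child(ren)
  node 44: 0 child(ren)
Matching nodes: [15, 17, 45, 27, 36, 41]
Count of internal (non-leaf) nodes: 6


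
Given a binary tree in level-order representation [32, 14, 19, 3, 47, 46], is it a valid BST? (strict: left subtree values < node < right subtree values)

Level-order array: [32, 14, 19, 3, 47, 46]
Validate using subtree bounds (lo, hi): at each node, require lo < value < hi,
then recurse left with hi=value and right with lo=value.
Preorder trace (stopping at first violation):
  at node 32 with bounds (-inf, +inf): OK
  at node 14 with bounds (-inf, 32): OK
  at node 3 with bounds (-inf, 14): OK
  at node 47 with bounds (14, 32): VIOLATION
Node 47 violates its bound: not (14 < 47 < 32).
Result: Not a valid BST


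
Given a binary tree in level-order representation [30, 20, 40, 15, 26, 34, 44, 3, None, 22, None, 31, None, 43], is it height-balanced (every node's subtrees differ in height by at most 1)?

Tree (level-order array): [30, 20, 40, 15, 26, 34, 44, 3, None, 22, None, 31, None, 43]
Definition: a tree is height-balanced if, at every node, |h(left) - h(right)| <= 1 (empty subtree has height -1).
Bottom-up per-node check:
  node 3: h_left=-1, h_right=-1, diff=0 [OK], height=0
  node 15: h_left=0, h_right=-1, diff=1 [OK], height=1
  node 22: h_left=-1, h_right=-1, diff=0 [OK], height=0
  node 26: h_left=0, h_right=-1, diff=1 [OK], height=1
  node 20: h_left=1, h_right=1, diff=0 [OK], height=2
  node 31: h_left=-1, h_right=-1, diff=0 [OK], height=0
  node 34: h_left=0, h_right=-1, diff=1 [OK], height=1
  node 43: h_left=-1, h_right=-1, diff=0 [OK], height=0
  node 44: h_left=0, h_right=-1, diff=1 [OK], height=1
  node 40: h_left=1, h_right=1, diff=0 [OK], height=2
  node 30: h_left=2, h_right=2, diff=0 [OK], height=3
All nodes satisfy the balance condition.
Result: Balanced


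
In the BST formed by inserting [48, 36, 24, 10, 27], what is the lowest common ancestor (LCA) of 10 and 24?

Tree insertion order: [48, 36, 24, 10, 27]
Tree (level-order array): [48, 36, None, 24, None, 10, 27]
In a BST, the LCA of p=10, q=24 is the first node v on the
root-to-leaf path with p <= v <= q (go left if both < v, right if both > v).
Walk from root:
  at 48: both 10 and 24 < 48, go left
  at 36: both 10 and 24 < 36, go left
  at 24: 10 <= 24 <= 24, this is the LCA
LCA = 24


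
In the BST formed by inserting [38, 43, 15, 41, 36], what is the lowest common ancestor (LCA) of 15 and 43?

Tree insertion order: [38, 43, 15, 41, 36]
Tree (level-order array): [38, 15, 43, None, 36, 41]
In a BST, the LCA of p=15, q=43 is the first node v on the
root-to-leaf path with p <= v <= q (go left if both < v, right if both > v).
Walk from root:
  at 38: 15 <= 38 <= 43, this is the LCA
LCA = 38


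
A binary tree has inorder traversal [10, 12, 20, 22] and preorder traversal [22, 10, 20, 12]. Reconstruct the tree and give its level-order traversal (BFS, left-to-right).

Inorder:  [10, 12, 20, 22]
Preorder: [22, 10, 20, 12]
Algorithm: preorder visits root first, so consume preorder in order;
for each root, split the current inorder slice at that value into
left-subtree inorder and right-subtree inorder, then recurse.
Recursive splits:
  root=22; inorder splits into left=[10, 12, 20], right=[]
  root=10; inorder splits into left=[], right=[12, 20]
  root=20; inorder splits into left=[12], right=[]
  root=12; inorder splits into left=[], right=[]
Reconstructed level-order: [22, 10, 20, 12]


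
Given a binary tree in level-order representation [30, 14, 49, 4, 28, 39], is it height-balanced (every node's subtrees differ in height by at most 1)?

Tree (level-order array): [30, 14, 49, 4, 28, 39]
Definition: a tree is height-balanced if, at every node, |h(left) - h(right)| <= 1 (empty subtree has height -1).
Bottom-up per-node check:
  node 4: h_left=-1, h_right=-1, diff=0 [OK], height=0
  node 28: h_left=-1, h_right=-1, diff=0 [OK], height=0
  node 14: h_left=0, h_right=0, diff=0 [OK], height=1
  node 39: h_left=-1, h_right=-1, diff=0 [OK], height=0
  node 49: h_left=0, h_right=-1, diff=1 [OK], height=1
  node 30: h_left=1, h_right=1, diff=0 [OK], height=2
All nodes satisfy the balance condition.
Result: Balanced


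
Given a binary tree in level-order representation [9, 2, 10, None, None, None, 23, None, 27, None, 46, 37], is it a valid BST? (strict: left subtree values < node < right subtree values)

Level-order array: [9, 2, 10, None, None, None, 23, None, 27, None, 46, 37]
Validate using subtree bounds (lo, hi): at each node, require lo < value < hi,
then recurse left with hi=value and right with lo=value.
Preorder trace (stopping at first violation):
  at node 9 with bounds (-inf, +inf): OK
  at node 2 with bounds (-inf, 9): OK
  at node 10 with bounds (9, +inf): OK
  at node 23 with bounds (10, +inf): OK
  at node 27 with bounds (23, +inf): OK
  at node 46 with bounds (27, +inf): OK
  at node 37 with bounds (27, 46): OK
No violation found at any node.
Result: Valid BST


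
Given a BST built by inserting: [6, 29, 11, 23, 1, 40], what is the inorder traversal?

Tree insertion order: [6, 29, 11, 23, 1, 40]
Tree (level-order array): [6, 1, 29, None, None, 11, 40, None, 23]
Inorder traversal: [1, 6, 11, 23, 29, 40]


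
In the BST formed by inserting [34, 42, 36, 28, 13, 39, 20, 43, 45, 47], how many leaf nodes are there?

Tree built from: [34, 42, 36, 28, 13, 39, 20, 43, 45, 47]
Tree (level-order array): [34, 28, 42, 13, None, 36, 43, None, 20, None, 39, None, 45, None, None, None, None, None, 47]
Rule: A leaf has 0 children.
Per-node child counts:
  node 34: 2 child(ren)
  node 28: 1 child(ren)
  node 13: 1 child(ren)
  node 20: 0 child(ren)
  node 42: 2 child(ren)
  node 36: 1 child(ren)
  node 39: 0 child(ren)
  node 43: 1 child(ren)
  node 45: 1 child(ren)
  node 47: 0 child(ren)
Matching nodes: [20, 39, 47]
Count of leaf nodes: 3


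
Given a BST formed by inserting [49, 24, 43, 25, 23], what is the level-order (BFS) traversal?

Tree insertion order: [49, 24, 43, 25, 23]
Tree (level-order array): [49, 24, None, 23, 43, None, None, 25]
BFS from the root, enqueuing left then right child of each popped node:
  queue [49] -> pop 49, enqueue [24], visited so far: [49]
  queue [24] -> pop 24, enqueue [23, 43], visited so far: [49, 24]
  queue [23, 43] -> pop 23, enqueue [none], visited so far: [49, 24, 23]
  queue [43] -> pop 43, enqueue [25], visited so far: [49, 24, 23, 43]
  queue [25] -> pop 25, enqueue [none], visited so far: [49, 24, 23, 43, 25]
Result: [49, 24, 23, 43, 25]


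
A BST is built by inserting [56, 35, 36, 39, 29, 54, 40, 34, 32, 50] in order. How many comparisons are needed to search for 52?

Search path for 52: 56 -> 35 -> 36 -> 39 -> 54 -> 40 -> 50
Found: False
Comparisons: 7


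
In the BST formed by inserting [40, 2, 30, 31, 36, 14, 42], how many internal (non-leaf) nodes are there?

Tree built from: [40, 2, 30, 31, 36, 14, 42]
Tree (level-order array): [40, 2, 42, None, 30, None, None, 14, 31, None, None, None, 36]
Rule: An internal node has at least one child.
Per-node child counts:
  node 40: 2 child(ren)
  node 2: 1 child(ren)
  node 30: 2 child(ren)
  node 14: 0 child(ren)
  node 31: 1 child(ren)
  node 36: 0 child(ren)
  node 42: 0 child(ren)
Matching nodes: [40, 2, 30, 31]
Count of internal (non-leaf) nodes: 4


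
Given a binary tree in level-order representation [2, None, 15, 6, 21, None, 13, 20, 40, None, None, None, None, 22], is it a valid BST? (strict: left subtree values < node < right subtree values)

Level-order array: [2, None, 15, 6, 21, None, 13, 20, 40, None, None, None, None, 22]
Validate using subtree bounds (lo, hi): at each node, require lo < value < hi,
then recurse left with hi=value and right with lo=value.
Preorder trace (stopping at first violation):
  at node 2 with bounds (-inf, +inf): OK
  at node 15 with bounds (2, +inf): OK
  at node 6 with bounds (2, 15): OK
  at node 13 with bounds (6, 15): OK
  at node 21 with bounds (15, +inf): OK
  at node 20 with bounds (15, 21): OK
  at node 40 with bounds (21, +inf): OK
  at node 22 with bounds (21, 40): OK
No violation found at any node.
Result: Valid BST


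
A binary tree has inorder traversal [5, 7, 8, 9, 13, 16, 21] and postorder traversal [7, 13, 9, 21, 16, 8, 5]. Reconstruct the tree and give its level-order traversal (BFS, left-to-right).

Inorder:   [5, 7, 8, 9, 13, 16, 21]
Postorder: [7, 13, 9, 21, 16, 8, 5]
Algorithm: postorder visits root last, so walk postorder right-to-left;
each value is the root of the current inorder slice — split it at that
value, recurse on the right subtree first, then the left.
Recursive splits:
  root=5; inorder splits into left=[], right=[7, 8, 9, 13, 16, 21]
  root=8; inorder splits into left=[7], right=[9, 13, 16, 21]
  root=16; inorder splits into left=[9, 13], right=[21]
  root=21; inorder splits into left=[], right=[]
  root=9; inorder splits into left=[], right=[13]
  root=13; inorder splits into left=[], right=[]
  root=7; inorder splits into left=[], right=[]
Reconstructed level-order: [5, 8, 7, 16, 9, 21, 13]


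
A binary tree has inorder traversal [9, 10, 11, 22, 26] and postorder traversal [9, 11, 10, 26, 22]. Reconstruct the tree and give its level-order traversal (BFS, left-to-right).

Inorder:   [9, 10, 11, 22, 26]
Postorder: [9, 11, 10, 26, 22]
Algorithm: postorder visits root last, so walk postorder right-to-left;
each value is the root of the current inorder slice — split it at that
value, recurse on the right subtree first, then the left.
Recursive splits:
  root=22; inorder splits into left=[9, 10, 11], right=[26]
  root=26; inorder splits into left=[], right=[]
  root=10; inorder splits into left=[9], right=[11]
  root=11; inorder splits into left=[], right=[]
  root=9; inorder splits into left=[], right=[]
Reconstructed level-order: [22, 10, 26, 9, 11]


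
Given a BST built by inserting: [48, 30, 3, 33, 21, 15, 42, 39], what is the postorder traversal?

Tree insertion order: [48, 30, 3, 33, 21, 15, 42, 39]
Tree (level-order array): [48, 30, None, 3, 33, None, 21, None, 42, 15, None, 39]
Postorder traversal: [15, 21, 3, 39, 42, 33, 30, 48]


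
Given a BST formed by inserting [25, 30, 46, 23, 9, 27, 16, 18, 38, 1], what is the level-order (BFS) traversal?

Tree insertion order: [25, 30, 46, 23, 9, 27, 16, 18, 38, 1]
Tree (level-order array): [25, 23, 30, 9, None, 27, 46, 1, 16, None, None, 38, None, None, None, None, 18]
BFS from the root, enqueuing left then right child of each popped node:
  queue [25] -> pop 25, enqueue [23, 30], visited so far: [25]
  queue [23, 30] -> pop 23, enqueue [9], visited so far: [25, 23]
  queue [30, 9] -> pop 30, enqueue [27, 46], visited so far: [25, 23, 30]
  queue [9, 27, 46] -> pop 9, enqueue [1, 16], visited so far: [25, 23, 30, 9]
  queue [27, 46, 1, 16] -> pop 27, enqueue [none], visited so far: [25, 23, 30, 9, 27]
  queue [46, 1, 16] -> pop 46, enqueue [38], visited so far: [25, 23, 30, 9, 27, 46]
  queue [1, 16, 38] -> pop 1, enqueue [none], visited so far: [25, 23, 30, 9, 27, 46, 1]
  queue [16, 38] -> pop 16, enqueue [18], visited so far: [25, 23, 30, 9, 27, 46, 1, 16]
  queue [38, 18] -> pop 38, enqueue [none], visited so far: [25, 23, 30, 9, 27, 46, 1, 16, 38]
  queue [18] -> pop 18, enqueue [none], visited so far: [25, 23, 30, 9, 27, 46, 1, 16, 38, 18]
Result: [25, 23, 30, 9, 27, 46, 1, 16, 38, 18]


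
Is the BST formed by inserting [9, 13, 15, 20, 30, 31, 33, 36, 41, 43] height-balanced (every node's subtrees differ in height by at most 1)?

Tree (level-order array): [9, None, 13, None, 15, None, 20, None, 30, None, 31, None, 33, None, 36, None, 41, None, 43]
Definition: a tree is height-balanced if, at every node, |h(left) - h(right)| <= 1 (empty subtree has height -1).
Bottom-up per-node check:
  node 43: h_left=-1, h_right=-1, diff=0 [OK], height=0
  node 41: h_left=-1, h_right=0, diff=1 [OK], height=1
  node 36: h_left=-1, h_right=1, diff=2 [FAIL (|-1-1|=2 > 1)], height=2
  node 33: h_left=-1, h_right=2, diff=3 [FAIL (|-1-2|=3 > 1)], height=3
  node 31: h_left=-1, h_right=3, diff=4 [FAIL (|-1-3|=4 > 1)], height=4
  node 30: h_left=-1, h_right=4, diff=5 [FAIL (|-1-4|=5 > 1)], height=5
  node 20: h_left=-1, h_right=5, diff=6 [FAIL (|-1-5|=6 > 1)], height=6
  node 15: h_left=-1, h_right=6, diff=7 [FAIL (|-1-6|=7 > 1)], height=7
  node 13: h_left=-1, h_right=7, diff=8 [FAIL (|-1-7|=8 > 1)], height=8
  node 9: h_left=-1, h_right=8, diff=9 [FAIL (|-1-8|=9 > 1)], height=9
Node 36 violates the condition: |-1 - 1| = 2 > 1.
Result: Not balanced


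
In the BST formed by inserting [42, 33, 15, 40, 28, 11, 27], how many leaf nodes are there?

Tree built from: [42, 33, 15, 40, 28, 11, 27]
Tree (level-order array): [42, 33, None, 15, 40, 11, 28, None, None, None, None, 27]
Rule: A leaf has 0 children.
Per-node child counts:
  node 42: 1 child(ren)
  node 33: 2 child(ren)
  node 15: 2 child(ren)
  node 11: 0 child(ren)
  node 28: 1 child(ren)
  node 27: 0 child(ren)
  node 40: 0 child(ren)
Matching nodes: [11, 27, 40]
Count of leaf nodes: 3


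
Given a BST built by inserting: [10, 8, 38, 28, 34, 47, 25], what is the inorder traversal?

Tree insertion order: [10, 8, 38, 28, 34, 47, 25]
Tree (level-order array): [10, 8, 38, None, None, 28, 47, 25, 34]
Inorder traversal: [8, 10, 25, 28, 34, 38, 47]


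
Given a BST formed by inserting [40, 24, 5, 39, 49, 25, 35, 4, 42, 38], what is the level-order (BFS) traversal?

Tree insertion order: [40, 24, 5, 39, 49, 25, 35, 4, 42, 38]
Tree (level-order array): [40, 24, 49, 5, 39, 42, None, 4, None, 25, None, None, None, None, None, None, 35, None, 38]
BFS from the root, enqueuing left then right child of each popped node:
  queue [40] -> pop 40, enqueue [24, 49], visited so far: [40]
  queue [24, 49] -> pop 24, enqueue [5, 39], visited so far: [40, 24]
  queue [49, 5, 39] -> pop 49, enqueue [42], visited so far: [40, 24, 49]
  queue [5, 39, 42] -> pop 5, enqueue [4], visited so far: [40, 24, 49, 5]
  queue [39, 42, 4] -> pop 39, enqueue [25], visited so far: [40, 24, 49, 5, 39]
  queue [42, 4, 25] -> pop 42, enqueue [none], visited so far: [40, 24, 49, 5, 39, 42]
  queue [4, 25] -> pop 4, enqueue [none], visited so far: [40, 24, 49, 5, 39, 42, 4]
  queue [25] -> pop 25, enqueue [35], visited so far: [40, 24, 49, 5, 39, 42, 4, 25]
  queue [35] -> pop 35, enqueue [38], visited so far: [40, 24, 49, 5, 39, 42, 4, 25, 35]
  queue [38] -> pop 38, enqueue [none], visited so far: [40, 24, 49, 5, 39, 42, 4, 25, 35, 38]
Result: [40, 24, 49, 5, 39, 42, 4, 25, 35, 38]


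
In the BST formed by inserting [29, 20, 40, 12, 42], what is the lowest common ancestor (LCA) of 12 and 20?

Tree insertion order: [29, 20, 40, 12, 42]
Tree (level-order array): [29, 20, 40, 12, None, None, 42]
In a BST, the LCA of p=12, q=20 is the first node v on the
root-to-leaf path with p <= v <= q (go left if both < v, right if both > v).
Walk from root:
  at 29: both 12 and 20 < 29, go left
  at 20: 12 <= 20 <= 20, this is the LCA
LCA = 20


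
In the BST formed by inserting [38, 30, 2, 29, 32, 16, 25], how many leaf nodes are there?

Tree built from: [38, 30, 2, 29, 32, 16, 25]
Tree (level-order array): [38, 30, None, 2, 32, None, 29, None, None, 16, None, None, 25]
Rule: A leaf has 0 children.
Per-node child counts:
  node 38: 1 child(ren)
  node 30: 2 child(ren)
  node 2: 1 child(ren)
  node 29: 1 child(ren)
  node 16: 1 child(ren)
  node 25: 0 child(ren)
  node 32: 0 child(ren)
Matching nodes: [25, 32]
Count of leaf nodes: 2


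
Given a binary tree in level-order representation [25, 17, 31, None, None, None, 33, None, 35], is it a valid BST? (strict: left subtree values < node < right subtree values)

Level-order array: [25, 17, 31, None, None, None, 33, None, 35]
Validate using subtree bounds (lo, hi): at each node, require lo < value < hi,
then recurse left with hi=value and right with lo=value.
Preorder trace (stopping at first violation):
  at node 25 with bounds (-inf, +inf): OK
  at node 17 with bounds (-inf, 25): OK
  at node 31 with bounds (25, +inf): OK
  at node 33 with bounds (31, +inf): OK
  at node 35 with bounds (33, +inf): OK
No violation found at any node.
Result: Valid BST


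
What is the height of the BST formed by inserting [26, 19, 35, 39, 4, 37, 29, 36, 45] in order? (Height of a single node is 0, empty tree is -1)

Insertion order: [26, 19, 35, 39, 4, 37, 29, 36, 45]
Tree (level-order array): [26, 19, 35, 4, None, 29, 39, None, None, None, None, 37, 45, 36]
Compute height bottom-up (empty subtree = -1):
  height(4) = 1 + max(-1, -1) = 0
  height(19) = 1 + max(0, -1) = 1
  height(29) = 1 + max(-1, -1) = 0
  height(36) = 1 + max(-1, -1) = 0
  height(37) = 1 + max(0, -1) = 1
  height(45) = 1 + max(-1, -1) = 0
  height(39) = 1 + max(1, 0) = 2
  height(35) = 1 + max(0, 2) = 3
  height(26) = 1 + max(1, 3) = 4
Height = 4


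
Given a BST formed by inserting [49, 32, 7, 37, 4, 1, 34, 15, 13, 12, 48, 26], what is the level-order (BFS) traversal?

Tree insertion order: [49, 32, 7, 37, 4, 1, 34, 15, 13, 12, 48, 26]
Tree (level-order array): [49, 32, None, 7, 37, 4, 15, 34, 48, 1, None, 13, 26, None, None, None, None, None, None, 12]
BFS from the root, enqueuing left then right child of each popped node:
  queue [49] -> pop 49, enqueue [32], visited so far: [49]
  queue [32] -> pop 32, enqueue [7, 37], visited so far: [49, 32]
  queue [7, 37] -> pop 7, enqueue [4, 15], visited so far: [49, 32, 7]
  queue [37, 4, 15] -> pop 37, enqueue [34, 48], visited so far: [49, 32, 7, 37]
  queue [4, 15, 34, 48] -> pop 4, enqueue [1], visited so far: [49, 32, 7, 37, 4]
  queue [15, 34, 48, 1] -> pop 15, enqueue [13, 26], visited so far: [49, 32, 7, 37, 4, 15]
  queue [34, 48, 1, 13, 26] -> pop 34, enqueue [none], visited so far: [49, 32, 7, 37, 4, 15, 34]
  queue [48, 1, 13, 26] -> pop 48, enqueue [none], visited so far: [49, 32, 7, 37, 4, 15, 34, 48]
  queue [1, 13, 26] -> pop 1, enqueue [none], visited so far: [49, 32, 7, 37, 4, 15, 34, 48, 1]
  queue [13, 26] -> pop 13, enqueue [12], visited so far: [49, 32, 7, 37, 4, 15, 34, 48, 1, 13]
  queue [26, 12] -> pop 26, enqueue [none], visited so far: [49, 32, 7, 37, 4, 15, 34, 48, 1, 13, 26]
  queue [12] -> pop 12, enqueue [none], visited so far: [49, 32, 7, 37, 4, 15, 34, 48, 1, 13, 26, 12]
Result: [49, 32, 7, 37, 4, 15, 34, 48, 1, 13, 26, 12]


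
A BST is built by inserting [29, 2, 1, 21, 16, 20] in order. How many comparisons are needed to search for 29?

Search path for 29: 29
Found: True
Comparisons: 1


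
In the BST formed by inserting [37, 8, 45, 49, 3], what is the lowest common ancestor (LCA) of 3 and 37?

Tree insertion order: [37, 8, 45, 49, 3]
Tree (level-order array): [37, 8, 45, 3, None, None, 49]
In a BST, the LCA of p=3, q=37 is the first node v on the
root-to-leaf path with p <= v <= q (go left if both < v, right if both > v).
Walk from root:
  at 37: 3 <= 37 <= 37, this is the LCA
LCA = 37


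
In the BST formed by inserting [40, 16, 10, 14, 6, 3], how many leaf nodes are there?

Tree built from: [40, 16, 10, 14, 6, 3]
Tree (level-order array): [40, 16, None, 10, None, 6, 14, 3]
Rule: A leaf has 0 children.
Per-node child counts:
  node 40: 1 child(ren)
  node 16: 1 child(ren)
  node 10: 2 child(ren)
  node 6: 1 child(ren)
  node 3: 0 child(ren)
  node 14: 0 child(ren)
Matching nodes: [3, 14]
Count of leaf nodes: 2


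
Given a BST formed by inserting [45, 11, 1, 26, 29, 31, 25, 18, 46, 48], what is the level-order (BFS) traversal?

Tree insertion order: [45, 11, 1, 26, 29, 31, 25, 18, 46, 48]
Tree (level-order array): [45, 11, 46, 1, 26, None, 48, None, None, 25, 29, None, None, 18, None, None, 31]
BFS from the root, enqueuing left then right child of each popped node:
  queue [45] -> pop 45, enqueue [11, 46], visited so far: [45]
  queue [11, 46] -> pop 11, enqueue [1, 26], visited so far: [45, 11]
  queue [46, 1, 26] -> pop 46, enqueue [48], visited so far: [45, 11, 46]
  queue [1, 26, 48] -> pop 1, enqueue [none], visited so far: [45, 11, 46, 1]
  queue [26, 48] -> pop 26, enqueue [25, 29], visited so far: [45, 11, 46, 1, 26]
  queue [48, 25, 29] -> pop 48, enqueue [none], visited so far: [45, 11, 46, 1, 26, 48]
  queue [25, 29] -> pop 25, enqueue [18], visited so far: [45, 11, 46, 1, 26, 48, 25]
  queue [29, 18] -> pop 29, enqueue [31], visited so far: [45, 11, 46, 1, 26, 48, 25, 29]
  queue [18, 31] -> pop 18, enqueue [none], visited so far: [45, 11, 46, 1, 26, 48, 25, 29, 18]
  queue [31] -> pop 31, enqueue [none], visited so far: [45, 11, 46, 1, 26, 48, 25, 29, 18, 31]
Result: [45, 11, 46, 1, 26, 48, 25, 29, 18, 31]


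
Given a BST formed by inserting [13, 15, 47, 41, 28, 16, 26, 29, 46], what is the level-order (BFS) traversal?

Tree insertion order: [13, 15, 47, 41, 28, 16, 26, 29, 46]
Tree (level-order array): [13, None, 15, None, 47, 41, None, 28, 46, 16, 29, None, None, None, 26]
BFS from the root, enqueuing left then right child of each popped node:
  queue [13] -> pop 13, enqueue [15], visited so far: [13]
  queue [15] -> pop 15, enqueue [47], visited so far: [13, 15]
  queue [47] -> pop 47, enqueue [41], visited so far: [13, 15, 47]
  queue [41] -> pop 41, enqueue [28, 46], visited so far: [13, 15, 47, 41]
  queue [28, 46] -> pop 28, enqueue [16, 29], visited so far: [13, 15, 47, 41, 28]
  queue [46, 16, 29] -> pop 46, enqueue [none], visited so far: [13, 15, 47, 41, 28, 46]
  queue [16, 29] -> pop 16, enqueue [26], visited so far: [13, 15, 47, 41, 28, 46, 16]
  queue [29, 26] -> pop 29, enqueue [none], visited so far: [13, 15, 47, 41, 28, 46, 16, 29]
  queue [26] -> pop 26, enqueue [none], visited so far: [13, 15, 47, 41, 28, 46, 16, 29, 26]
Result: [13, 15, 47, 41, 28, 46, 16, 29, 26]


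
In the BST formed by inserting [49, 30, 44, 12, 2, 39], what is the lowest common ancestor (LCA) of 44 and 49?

Tree insertion order: [49, 30, 44, 12, 2, 39]
Tree (level-order array): [49, 30, None, 12, 44, 2, None, 39]
In a BST, the LCA of p=44, q=49 is the first node v on the
root-to-leaf path with p <= v <= q (go left if both < v, right if both > v).
Walk from root:
  at 49: 44 <= 49 <= 49, this is the LCA
LCA = 49


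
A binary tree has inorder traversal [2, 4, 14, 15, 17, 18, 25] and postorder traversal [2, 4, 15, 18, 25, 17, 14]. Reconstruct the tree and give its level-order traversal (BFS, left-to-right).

Inorder:   [2, 4, 14, 15, 17, 18, 25]
Postorder: [2, 4, 15, 18, 25, 17, 14]
Algorithm: postorder visits root last, so walk postorder right-to-left;
each value is the root of the current inorder slice — split it at that
value, recurse on the right subtree first, then the left.
Recursive splits:
  root=14; inorder splits into left=[2, 4], right=[15, 17, 18, 25]
  root=17; inorder splits into left=[15], right=[18, 25]
  root=25; inorder splits into left=[18], right=[]
  root=18; inorder splits into left=[], right=[]
  root=15; inorder splits into left=[], right=[]
  root=4; inorder splits into left=[2], right=[]
  root=2; inorder splits into left=[], right=[]
Reconstructed level-order: [14, 4, 17, 2, 15, 25, 18]


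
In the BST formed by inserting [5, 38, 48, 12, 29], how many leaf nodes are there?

Tree built from: [5, 38, 48, 12, 29]
Tree (level-order array): [5, None, 38, 12, 48, None, 29]
Rule: A leaf has 0 children.
Per-node child counts:
  node 5: 1 child(ren)
  node 38: 2 child(ren)
  node 12: 1 child(ren)
  node 29: 0 child(ren)
  node 48: 0 child(ren)
Matching nodes: [29, 48]
Count of leaf nodes: 2


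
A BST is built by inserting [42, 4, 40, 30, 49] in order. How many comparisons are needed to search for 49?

Search path for 49: 42 -> 49
Found: True
Comparisons: 2


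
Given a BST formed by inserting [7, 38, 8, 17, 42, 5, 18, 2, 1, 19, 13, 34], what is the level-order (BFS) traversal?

Tree insertion order: [7, 38, 8, 17, 42, 5, 18, 2, 1, 19, 13, 34]
Tree (level-order array): [7, 5, 38, 2, None, 8, 42, 1, None, None, 17, None, None, None, None, 13, 18, None, None, None, 19, None, 34]
BFS from the root, enqueuing left then right child of each popped node:
  queue [7] -> pop 7, enqueue [5, 38], visited so far: [7]
  queue [5, 38] -> pop 5, enqueue [2], visited so far: [7, 5]
  queue [38, 2] -> pop 38, enqueue [8, 42], visited so far: [7, 5, 38]
  queue [2, 8, 42] -> pop 2, enqueue [1], visited so far: [7, 5, 38, 2]
  queue [8, 42, 1] -> pop 8, enqueue [17], visited so far: [7, 5, 38, 2, 8]
  queue [42, 1, 17] -> pop 42, enqueue [none], visited so far: [7, 5, 38, 2, 8, 42]
  queue [1, 17] -> pop 1, enqueue [none], visited so far: [7, 5, 38, 2, 8, 42, 1]
  queue [17] -> pop 17, enqueue [13, 18], visited so far: [7, 5, 38, 2, 8, 42, 1, 17]
  queue [13, 18] -> pop 13, enqueue [none], visited so far: [7, 5, 38, 2, 8, 42, 1, 17, 13]
  queue [18] -> pop 18, enqueue [19], visited so far: [7, 5, 38, 2, 8, 42, 1, 17, 13, 18]
  queue [19] -> pop 19, enqueue [34], visited so far: [7, 5, 38, 2, 8, 42, 1, 17, 13, 18, 19]
  queue [34] -> pop 34, enqueue [none], visited so far: [7, 5, 38, 2, 8, 42, 1, 17, 13, 18, 19, 34]
Result: [7, 5, 38, 2, 8, 42, 1, 17, 13, 18, 19, 34]
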